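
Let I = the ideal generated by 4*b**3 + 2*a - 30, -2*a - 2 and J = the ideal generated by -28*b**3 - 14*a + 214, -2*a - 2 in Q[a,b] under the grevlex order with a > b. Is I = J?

Two ideals are equal iff their reduced Gröbner bases coincide (the reduced basis is unique for a fixed ordering).
Buchberger on the first generating set:
f_1 = 4*b**3 + 2*a - 30, LT = b**3.
f_2 = -2*a - 2, LT = a.

The S-polynomials (S(f_1,f_2)) all reduce to 0 modulo the current basis, so we have a Gröbner basis.
Inter-reduce: drop elements whose leading term is divisible by another's, tail-reduce, and make monic.
Reduced Gröbner basis: {b**3 - 8, a + 1}.

Buchberger on the second generating set:
h_1 = -28*b**3 - 14*a + 214, LT = b**3.
h_2 = -2*a - 2, LT = a.

The S-polynomials (S(h_1,h_2)) all reduce to 0 modulo the current basis, so we have a Gröbner basis.
Inter-reduce: drop elements whose leading term is divisible by another's, tail-reduce, and make monic.
Reduced Gröbner basis: {b**3 - 57/7, a + 1}.

The bases are distinct; the ideals are different.

No, the ideals differ.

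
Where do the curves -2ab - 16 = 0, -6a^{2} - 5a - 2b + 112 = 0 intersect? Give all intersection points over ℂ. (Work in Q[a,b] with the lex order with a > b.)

{(4, -2), (-29/12 + sqrt(745)/12, sqrt(745) + 29), (-29/12 - sqrt(745)/12, 29 - sqrt(745))}

Compute a lex Gröbner basis by Buchberger's algorithm.
f_1 = -2ab - 16, LT = ab.
f_2 = -6a^{2} - 5a - 2b + 112, LT = a^{2}.

S(f_1,f_2): lcm = a^{2}b. S = -\tfrac{5}{6}ab + 8a - \tfrac{1}{3}b^{2} + \tfrac{56}{3}b.
  reduce S modulo (f_1, f_2):
  remainder 8a - \tfrac{1}{3}b^{2} + \tfrac{56}{3}b + \tfrac{20}{3} ≠ 0; add h_3 = 8a - \tfrac{1}{3}b^{2} + \tfrac{56}{3}b + \tfrac{20}{3} to the basis.

S(f_1,h_3): lcm = ab. S = \tfrac{1}{24}b^{3} - \tfrac{7}{3}b^{2} - \tfrac{5}{6}b + 8.
  reduce S modulo (f_1, f_2, h_3):
  remainder \tfrac{1}{24}b^{3} - \tfrac{7}{3}b^{2} - \tfrac{5}{6}b + 8 ≠ 0; add h_4 = \tfrac{1}{24}b^{3} - \tfrac{7}{3}b^{2} - \tfrac{5}{6}b + 8 to the basis.

The other S-polynomials (S(f_2,h_3), S(f_1,h_4), S(f_2,h_4), S(h_3,h_4)) all reduce to 0 modulo the current basis, so we have a Gröbner basis.
Inter-reduce: drop elements whose leading term is divisible by another's, tail-reduce, and make monic.
Reduced Gröbner basis: {a - \tfrac{1}{24}b^{2} + \tfrac{7}{3}b + \tfrac{5}{6}, b^{3} - 56b^{2} - 20b + 192}.

A lex Gröbner basis eliminates variables successively. Here b^{3} - 56b^{2} - 20b + 192 depends only on b, with roots {-2, sqrt(745) + 29, 29 - sqrt(745)}; lifting each root through the earlier basis elements recovers the full solutions.
  b = -2: the earlier basis element becomes a - 4 = 0, giving a = 4 — point (4, -2).
  b = sqrt(745) + 29: the earlier basis element becomes a - sqrt(745)/12 + 29/12 = 0, giving a = -29/12 + sqrt(745)/12 — point (-29/12 + sqrt(745)/12, sqrt(745) + 29).
  b = 29 - sqrt(745): the earlier basis element becomes a + sqrt(745)/12 + 29/12 = 0, giving a = -29/12 - sqrt(745)/12 — point (-29/12 - sqrt(745)/12, 29 - sqrt(745)).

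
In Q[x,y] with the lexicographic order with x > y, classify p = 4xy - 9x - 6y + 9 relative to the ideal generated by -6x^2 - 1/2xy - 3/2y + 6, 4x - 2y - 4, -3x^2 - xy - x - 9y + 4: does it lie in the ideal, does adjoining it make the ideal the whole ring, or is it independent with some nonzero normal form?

4xy - 9x - 6y + 9 lies in I (it reduces to 0).

First compute the reduced Gröbner basis of I by Buchberger's algorithm.
f_1 = -6x^2 - 1/2xy - 3/2y + 6, LT = x^2.
f_2 = 4x - 2y - 4, LT = x.
f_3 = -3x^2 - xy - x - 9y + 4, LT = x^2.

S(f_1,f_2): lcm = x^2. S = 7/12xy + x + 1/4y - 1.
  leading term xy: subtract (7/48y)·f_2 from 7/12xy + x + 1/4y - 1 → x + 7/24y^2 + 5/6y - 1
  leading term x: subtract (1/4)·f_2 from x + 7/24y^2 + 5/6y - 1 → 7/24y^2 + 4/3y
  leading term y^2: no divisor's leading term divides it; move 7/24y^2 to the remainder.
  leading term y: no divisor's leading term divides it; move 4/3y to the remainder.
  remainder 7/24y^2 + 4/3y ≠ 0; add h_4 = 7/24y^2 + 4/3y to the basis.

S(f_1,f_3): lcm = x^2. S = -1/4xy - 1/3x - 11/4y + 1/3.
  leading term xy: subtract (-1/16y)·f_2 from -1/4xy - 1/3x - 11/4y + 1/3 → -1/3x - 1/8y^2 - 3y + 1/3
  leading term x: subtract (-1/12)·f_2 from -1/3x - 1/8y^2 - 3y + 1/3 → -1/8y^2 - 19/6y
  leading term y^2: subtract (-3/7)·h_4 from -1/8y^2 - 19/6y → -109/42y
  leading term y: no divisor's leading term divides it; move -109/42y to the remainder.
  remainder -109/42y ≠ 0; add h_5 = -109/42y to the basis.

The other S-polynomials (S(f_2,f_3), S(f_1,h_4), S(f_2,h_4), S(f_3,h_4), S(f_1,h_5), S(f_2,h_5), S(f_3,h_5), S(h_4,h_5)) all reduce to 0 modulo the current basis, so we have a Gröbner basis.
Inter-reduce: drop elements whose leading term is divisible by another's, tail-reduce, and make monic.
Reduced Gröbner basis: {x - 1, y}.
Label its elements g_1 = x - 1, g_2 = y.

Reduce p = 4xy - 9x - 6y + 9 modulo G:
  leading term xy: subtract (4y)·g_1 from 4xy - 9x - 6y + 9 → -9x - 2y + 9
  leading term x: subtract (-9)·g_1 from -9x - 2y + 9 → -2y
  leading term y: subtract (-2)·g_2 from -2y → 0
  normal form = 0.
Since the normal form is 0, p ∈ I.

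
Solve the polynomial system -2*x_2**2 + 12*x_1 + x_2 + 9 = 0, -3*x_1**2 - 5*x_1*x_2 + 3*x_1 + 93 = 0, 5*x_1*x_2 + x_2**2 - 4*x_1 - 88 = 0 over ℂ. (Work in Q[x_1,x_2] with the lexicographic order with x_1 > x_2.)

Compute a lex Gröbner basis by Buchberger's algorithm.
f_1 = 12*x_1 - 2*x_2**2 + x_2 + 9, LT = x_1.
f_2 = -3*x_1**2 - 5*x_1*x_2 + 3*x_1 + 93, LT = x_1**2.
f_3 = 5*x_1*x_2 - 4*x_1 + x_2**2 - 88, LT = x_1*x_2.

S(f_1,f_2): lcm = x_1**2. S = -1/6*x_1*x_2**2 - 19/12*x_1*x_2 + 7/4*x_1 + 31.
  leading term x_1*x_2**2: subtract (-1/72*x_2**2)·f_1 from -1/6*x_1*x_2**2 - 19/12*x_1*x_2 + 7/4*x_1 + 31 → -19/12*x_1*x_2 + 7/4*x_1 - 1/36*x_2**4 + 1/72*x_2**3 + 1/8*x_2**2 + 31
  leading term x_1*x_2: subtract (-19/144*x_2)·f_1 from -19/12*x_1*x_2 + 7/4*x_1 - 1/36*x_2**4 + 1/72*x_2**3 + 1/8*x_2**2 + 31 → 7/4*x_1 - 1/36*x_2**4 - 1/4*x_2**3 + 37/144*x_2**2 + 19/16*x_2 + 31
  leading term x_1: subtract (7/48)·f_1 from 7/4*x_1 - 1/36*x_2**4 - 1/4*x_2**3 + 37/144*x_2**2 + 19/16*x_2 + 31 → -1/36*x_2**4 - 1/4*x_2**3 + 79/144*x_2**2 + 25/24*x_2 + 475/16
  leading term x_2**4: no divisor's leading term divides it; move -1/36*x_2**4 to the remainder.
  leading term x_2**3: no divisor's leading term divides it; move -1/4*x_2**3 to the remainder.
  leading term x_2**2: no divisor's leading term divides it; move 79/144*x_2**2 to the remainder.
  leading term x_2: no divisor's leading term divides it; move 25/24*x_2 to the remainder.
  leading term 1: no divisor's leading term divides it; move 475/16 to the remainder.
  remainder -1/36*x_2**4 - 1/4*x_2**3 + 79/144*x_2**2 + 25/24*x_2 + 475/16 ≠ 0; add h_4 = -1/36*x_2**4 - 1/4*x_2**3 + 79/144*x_2**2 + 25/24*x_2 + 475/16 to the basis.

S(f_1,f_3): lcm = x_1*x_2. S = 4/5*x_1 - 1/6*x_2**3 - 7/60*x_2**2 + 3/4*x_2 + 88/5.
  leading term x_1: subtract (1/15)·f_1 from 4/5*x_1 - 1/6*x_2**3 - 7/60*x_2**2 + 3/4*x_2 + 88/5 → -1/6*x_2**3 + 1/60*x_2**2 + 41/60*x_2 + 17
  leading term x_2**3: no divisor's leading term divides it; move -1/6*x_2**3 to the remainder.
  leading term x_2**2: no divisor's leading term divides it; move 1/60*x_2**2 to the remainder.
  leading term x_2: no divisor's leading term divides it; move 41/60*x_2 to the remainder.
  leading term 1: no divisor's leading term divides it; move 17 to the remainder.
  remainder -1/6*x_2**3 + 1/60*x_2**2 + 41/60*x_2 + 17 ≠ 0; add h_5 = -1/6*x_2**3 + 1/60*x_2**2 + 41/60*x_2 + 17 to the basis.

S(f_2,f_3): lcm = x_1**2*x_2. S = 4/5*x_1**2 + 22/15*x_1*x_2**2 - x_1*x_2 + 88/5*x_1 - 31*x_2.
  leading term x_1**2: subtract (1/15*x_1)·f_1 from 4/5*x_1**2 + 22/15*x_1*x_2**2 - x_1*x_2 + 88/5*x_1 - 31*x_2 → 8/5*x_1*x_2**2 - 16/15*x_1*x_2 + 17*x_1 - 31*x_2
  leading term x_1*x_2**2: subtract (2/15*x_2**2)·f_1 from 8/5*x_1*x_2**2 - 16/15*x_1*x_2 + 17*x_1 - 31*x_2 → -16/15*x_1*x_2 + 17*x_1 + 4/15*x_2**4 - 2/15*x_2**3 - 6/5*x_2**2 - 31*x_2
  leading term x_1*x_2: subtract (-4/45*x_2)·f_1 from -16/15*x_1*x_2 + 17*x_1 + 4/15*x_2**4 - 2/15*x_2**3 - 6/5*x_2**2 - 31*x_2 → 17*x_1 + 4/15*x_2**4 - 14/45*x_2**3 - 10/9*x_2**2 - 151/5*x_2
  leading term x_1: subtract (17/12)·f_1 from 17*x_1 + 4/15*x_2**4 - 14/45*x_2**3 - 10/9*x_2**2 - 151/5*x_2 → 4/15*x_2**4 - 14/45*x_2**3 + 31/18*x_2**2 - 1897/60*x_2 - 51/4
  leading term x_2**4: subtract (-48/5)·h_4 from 4/15*x_2**4 - 14/45*x_2**3 + 31/18*x_2**2 - 1897/60*x_2 - 51/4 → -122/45*x_2**3 + 629/90*x_2**2 - 1297/60*x_2 + 1089/4
  leading term x_2**3: subtract (244/15)·h_5 from -122/45*x_2**3 + 629/90*x_2**2 - 1297/60*x_2 + 1089/4 → 3023/450*x_2**2 - 29459/900*x_2 - 257/60
  leading term x_2**2: no divisor's leading term divides it; move 3023/450*x_2**2 to the remainder.
  leading term x_2: no divisor's leading term divides it; move -29459/900*x_2 to the remainder.
  leading term 1: no divisor's leading term divides it; move -257/60 to the remainder.
  remainder 3023/450*x_2**2 - 29459/900*x_2 - 257/60 ≠ 0; add h_6 = 3023/450*x_2**2 - 29459/900*x_2 - 257/60 to the basis.

S(f_3,h_4): lcm = x_1*x_2**4. S = -49/5*x_1*x_2**3 + 79/4*x_1*x_2**2 + 75/2*x_1*x_2 + 4275/4*x_1 + 1/5*x_2**5 - 88/5*x_2**3.
  leading term x_1*x_2**3: subtract (-49/60*x_2**3)·f_1 from -49/5*x_1*x_2**3 + 79/4*x_1*x_2**2 + 75/2*x_1*x_2 + 4275/4*x_1 + 1/5*x_2**5 - 88/5*x_2**3 → 79/4*x_1*x_2**2 + 75/2*x_1*x_2 + 4275/4*x_1 - 43/30*x_2**5 + 49/60*x_2**4 - 41/4*x_2**3
  leading term x_1*x_2**2: subtract (79/48*x_2**2)·f_1 from 79/4*x_1*x_2**2 + 75/2*x_1*x_2 + 4275/4*x_1 - 43/30*x_2**5 + 49/60*x_2**4 - 41/4*x_2**3 → 75/2*x_1*x_2 + 4275/4*x_1 - 43/30*x_2**5 + 493/120*x_2**4 - 571/48*x_2**3 - 237/16*x_2**2
  leading term x_1*x_2: subtract (25/8*x_2)·f_1 from 75/2*x_1*x_2 + 4275/4*x_1 - 43/30*x_2**5 + 493/120*x_2**4 - 571/48*x_2**3 - 237/16*x_2**2 → 4275/4*x_1 - 43/30*x_2**5 + 493/120*x_2**4 - 271/48*x_2**3 - 287/16*x_2**2 - 225/8*x_2
  leading term x_1: subtract (1425/16)·f_1 from 4275/4*x_1 - 43/30*x_2**5 + 493/120*x_2**4 - 271/48*x_2**3 - 287/16*x_2**2 - 225/8*x_2 → -43/30*x_2**5 + 493/120*x_2**4 - 271/48*x_2**3 + 2563/16*x_2**2 - 1875/16*x_2 - 12825/16
  leading term x_2**5: subtract (258/5*x_2)·h_4 from -43/30*x_2**5 + 493/120*x_2**4 - 271/48*x_2**3 + 2563/16*x_2**2 - 1875/16*x_2 - 12825/16 → 2041/120*x_2**4 - 8149/240*x_2**3 + 1703/16*x_2**2 - 26385/16*x_2 - 12825/16
  leading term x_2**4: subtract (-6123/10)·h_4 from 2041/120*x_2**4 - 8149/240*x_2**3 + 1703/16*x_2**2 - 26385/16*x_2 - 12825/16 → -44887/240*x_2**3 + 212329/480*x_2**2 - 4045/4*x_2 + 556035/32
  leading term x_2**3: subtract (44887/40)·h_5 from -44887/240*x_2**3 + 212329/480*x_2**2 - 4045/4*x_2 + 556035/32 → 508379/1200*x_2**2 - 4267367/2400*x_2 - 272141/160
  leading term x_2**2: subtract (1525137/24184)·h_6 from 508379/1200*x_2**2 - 4267367/2400*x_2 - 272141/160 → 17300721/60460*x_2 - 17300721/12092
  leading term x_2: no divisor's leading term divides it; move 17300721/60460*x_2 to the remainder.
  leading term 1: no divisor's leading term divides it; move -17300721/12092 to the remainder.
  remainder 17300721/60460*x_2 - 17300721/12092 ≠ 0; add h_7 = 17300721/60460*x_2 - 17300721/12092 to the basis.

The other S-polynomials (S(f_1,h_4), S(f_2,h_4), S(f_1,h_5), S(f_2,h_5), S(f_3,h_5), S(h_4,h_5), S(f_1,h_6), S(f_2,h_6), S(f_3,h_6), S(h_4,h_6), S(h_5,h_6), S(f_1,h_7), S(f_2,h_7), S(f_3,h_7), S(h_4,h_7), S(h_5,h_7), S(h_6,h_7)) all reduce to 0 modulo the current basis, so we have a Gröbner basis.
Inter-reduce: drop elements whose leading term is divisible by another's, tail-reduce, and make monic.
Reduced Gröbner basis: {x_1 - 3, x_2 - 5}.

A lex Gröbner basis eliminates variables successively. Here x_2 - 5 depends only on x_2, with roots {5}; lifting each root through the earlier basis elements recovers the full solutions.
  x_2 = 5: the earlier basis element becomes x_1 - 3 = 0, giving x_1 = 3 — point (3, 5).
Each listed point satisfies every original equation (direct substitution).

{(3, 5)}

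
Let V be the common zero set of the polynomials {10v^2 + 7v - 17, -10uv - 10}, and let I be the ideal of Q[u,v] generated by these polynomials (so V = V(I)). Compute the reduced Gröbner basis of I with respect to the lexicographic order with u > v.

G = {u + 10/17v + 7/17, v^2 + 7/10v - 17/10}

Buchberger's algorithm terminates because the ascending chain of leading-term ideals stabilizes.

f_1 = 10v^2 + 7v - 17, LT = v^2.
f_2 = -10uv - 10, LT = uv.

S(f_1,f_2): lcm = uv^2. S = 7/10uv - 17/10u - v.
  leading term uv: subtract (-7/100)·f_2 from 7/10uv - 17/10u - v → -17/10u - v - 7/10
  leading term u: no divisor's leading term divides it; move -17/10u to the remainder.
  leading term v: no divisor's leading term divides it; move -v to the remainder.
  leading term 1: no divisor's leading term divides it; move -7/10 to the remainder.
  remainder -17/10u - v - 7/10 ≠ 0; add g_3 = -17/10u - v - 7/10 to the basis.

The other S-polynomials (S(f_1,g_3), S(f_2,g_3)) all reduce to 0 modulo the current basis, so we have a Gröbner basis.
Inter-reduce: drop elements whose leading term is divisible by another's, tail-reduce, and make monic.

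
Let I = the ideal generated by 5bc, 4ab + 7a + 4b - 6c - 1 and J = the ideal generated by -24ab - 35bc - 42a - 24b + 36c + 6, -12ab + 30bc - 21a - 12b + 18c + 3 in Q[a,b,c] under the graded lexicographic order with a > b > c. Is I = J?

For a fixed monomial order, each ideal has a unique reduced Gröbner basis; comparing bases decides equality.
Buchberger on the first generating set:
f_1 = 5bc, LT = bc.
f_2 = 4ab + 7a + 4b - 6c - 1, LT = ab.

S(f_1,f_2): lcm = abc. S = -7/4ac - bc + 3/2c^2 + 1/4c.
  leading term ac: no divisor's leading term divides it; move -7/4ac to the remainder.
  leading term bc: subtract (-1/5)·f_1 from -bc + 3/2c^2 + 1/4c → 3/2c^2 + 1/4c
  leading term c^2: no divisor's leading term divides it; move 3/2c^2 to the remainder.
  leading term c: no divisor's leading term divides it; move 1/4c to the remainder.
  remainder -7/4ac + 3/2c^2 + 1/4c ≠ 0; add g_3 = -7/4ac + 3/2c^2 + 1/4c to the basis.

The other S-polynomials (S(f_1,g_3), S(f_2,g_3)) all reduce to 0 modulo the current basis, so we have a Gröbner basis.
Inter-reduce: drop elements whose leading term is divisible by another's, tail-reduce, and make monic.
Reduced Gröbner basis: {ab + 7/4a + b - 3/2c - 1/4, ac - 6/7c^2 - 1/7c, bc}.

Buchberger on the second generating set:
h_1 = -24ab - 35bc - 42a - 24b + 36c + 6, LT = ab.
h_2 = -12ab + 30bc - 21a - 12b + 18c + 3, LT = ab.

S(h_1,h_2): lcm = ab. S = 95/24bc.
  leading term bc: no divisor's leading term divides it; move 95/24bc to the remainder.
  remainder 95/24bc ≠ 0; add k_3 = 95/24bc to the basis.

S(h_1,k_3): lcm = abc. S = 35/24bc^2 + 7/4ac + bc - 3/2c^2 - 1/4c.
  leading term bc^2: subtract (7/19c)·k_3 from 35/24bc^2 + 7/4ac + bc - 3/2c^2 - 1/4c → 7/4ac + bc - 3/2c^2 - 1/4c
  leading term ac: no divisor's leading term divides it; move 7/4ac to the remainder.
  leading term bc: subtract (24/95)·k_3 from bc - 3/2c^2 - 1/4c → -3/2c^2 - 1/4c
  leading term c^2: no divisor's leading term divides it; move -3/2c^2 to the remainder.
  leading term c: no divisor's leading term divides it; move -1/4c to the remainder.
  remainder 7/4ac - 3/2c^2 - 1/4c ≠ 0; add k_4 = 7/4ac - 3/2c^2 - 1/4c to the basis.

The other S-polynomials (S(h_2,k_3), S(h_1,k_4), S(h_2,k_4), S(k_3,k_4)) all reduce to 0 modulo the current basis, so we have a Gröbner basis.
Inter-reduce: drop elements whose leading term is divisible by another's, tail-reduce, and make monic.
Reduced Gröbner basis: {ab + 7/4a + b - 3/2c - 1/4, ac - 6/7c^2 - 1/7c, bc}.

The two bases agree; hence the ideals are identical.

Yes, the ideals are equal.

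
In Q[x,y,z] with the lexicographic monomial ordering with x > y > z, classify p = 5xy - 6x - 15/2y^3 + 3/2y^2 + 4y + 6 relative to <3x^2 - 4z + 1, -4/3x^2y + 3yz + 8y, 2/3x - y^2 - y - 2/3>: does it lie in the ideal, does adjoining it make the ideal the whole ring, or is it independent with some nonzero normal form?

5xy - 6x - 15/2y^3 + 3/2y^2 + 4y + 6 lies in I (it reduces to 0).

First compute the reduced Gröbner basis of I by Buchberger's algorithm.
f_1 = 3x^2 - 4z + 1, LT = x^2.
f_2 = -4/3x^2y + 3yz + 8y, LT = x^2y.
f_3 = 2/3x - y^2 - y - 2/3, LT = x.

S(f_1,f_2): lcm = x^2y. S = 11/12yz + 19/3y.
  reduce S modulo (f_1, f_2, f_3):
  remainder 11/12yz + 19/3y ≠ 0; add h_4 = 11/12yz + 19/3y to the basis.

S(f_1,f_3): lcm = x^2. S = 3/2xy^2 + 3/2xy + x - 4/3z + 1/3.
  reduce S modulo (f_1, f_2, f_3, h_4):
  remainder 9/4y^4 + 9/2y^3 + 21/4y^2 + 3y - 4/3z + 4/3 ≠ 0; add h_5 = 9/4y^4 + 9/2y^3 + 21/4y^2 + 3y - 4/3z + 4/3 to the basis.

S(f_2,h_5): lcm = x^2y^4. S = -2x^2y^3 - 7/3x^2y^2 - 4/3x^2y + 16/27x^2z - 16/27x^2 - 9/4y^4z - 6y^4.
  reduce S modulo (f_1, f_2, f_3, h_4, h_5):
  remainder 64/81z^2 + 4160/891z - 4864/891 ≠ 0; add h_6 = 64/81z^2 + 4160/891z - 4864/891 to the basis.

The other S-polynomials (S(f_2,f_3), S(f_1,h_4), S(f_2,h_4), S(f_3,h_4), S(f_1,h_5), S(f_3,h_5), S(h_4,h_5), S(f_1,h_6), S(f_2,h_6), S(f_3,h_6), S(h_4,h_6), S(h_5,h_6)) all reduce to 0 modulo the current basis, so we have a Gröbner basis.
Inter-reduce: drop elements whose leading term is divisible by another's, tail-reduce, and make monic.
Reduced Gröbner basis: {x - 3/2y^2 - 3/2y - 1, y^4 + 2y^3 + 7/3y^2 + 4/3y - 16/27z + 16/27, yz + 76/11y, z^2 + 65/11z - 76/11}.
Label its elements g_1 = x - 3/2y^2 - 3/2y - 1, g_2 = y^4 + 2y^3 + 7/3y^2 + 4/3y - 16/27z + 16/27, g_3 = yz + 76/11y, g_4 = z^2 + 65/11z - 76/11.

Reduce p = 5xy - 6x - 15/2y^3 + 3/2y^2 + 4y + 6 modulo G:
  leading term xy: subtract (5y)·g_1 from 5xy - 6x - 15/2y^3 + 3/2y^2 + 4y + 6 → -6x + 9y^2 + 9y + 6
  leading term x: subtract (-6)·g_1 from -6x + 9y^2 + 9y + 6 → 0
  normal form = 0.
Since the normal form is 0, p ∈ I.

The remainder on division by a Gröbner basis is unique — it is the normal form.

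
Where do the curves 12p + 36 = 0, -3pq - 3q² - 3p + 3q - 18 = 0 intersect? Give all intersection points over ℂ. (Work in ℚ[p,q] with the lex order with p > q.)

Compute a lex Gröbner basis by Buchberger's algorithm.
f_1 = 12p + 36, LT = p.
f_2 = -3pq - 3p - 3q² + 3q - 18, LT = pq.

S(f_1,f_2): lcm = pq. S = -p - q² + 4q - 6.
  leading term p: subtract (-1/12)·f_1 from -p - q² + 4q - 6 → -q² + 4q - 3
  leading term q²: no divisor's leading term divides it; move -q² to the remainder.
  leading term q: no divisor's leading term divides it; move 4q to the remainder.
  leading term 1: no divisor's leading term divides it; move -3 to the remainder.
  remainder -q² + 4q - 3 ≠ 0; add h_3 = -q² + 4q - 3 to the basis.

The other S-polynomials (S(f_1,h_3), S(f_2,h_3)) all reduce to 0 modulo the current basis, so we have a Gröbner basis.
Inter-reduce: drop elements whose leading term is divisible by another's, tail-reduce, and make monic.
Reduced Gröbner basis: {p + 3, q² - 4q + 3}.

From the last basis element, q² - 4q + 3 = 0, so q takes values in {1, 3}. Each choice, substituted upward through the basis, yields the corresponding point(s) of the solution set.
  q = 1: the earlier basis element becomes p + 3 = 0, giving p = -3 — point (-3, 1).
  q = 3: the earlier basis element becomes p + 3 = 0, giving p = -3 — point (-3, 3).
Substituting each solution back into the original system confirms all equations vanish.

{(-3, 1), (-3, 3)}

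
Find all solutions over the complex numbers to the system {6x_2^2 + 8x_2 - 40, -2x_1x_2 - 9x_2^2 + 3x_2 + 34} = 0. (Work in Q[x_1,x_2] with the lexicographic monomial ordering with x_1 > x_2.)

{(57/5, -10/3), (1, 2)}

Compute a lex Gröbner basis by Buchberger's algorithm.
f_1 = 6x_2^2 + 8x_2 - 40, LT = x_2^2.
f_2 = -2x_1x_2 - 9x_2^2 + 3x_2 + 34, LT = x_1x_2.

S(f_1,f_2): lcm = x_1x_2^2. S = 4/3x_1x_2 - 20/3x_1 - 9/2x_2^3 + 3/2x_2^2 + 17x_2.
  reduce S modulo (f_1, f_2):
  remainder -20/3x_1 - 13x_2 + 98/3 ≠ 0; add h_3 = -20/3x_1 - 13x_2 + 98/3 to the basis.

The other S-polynomials (S(f_1,h_3), S(f_2,h_3)) all reduce to 0 modulo the current basis, so we have a Gröbner basis.
Inter-reduce: drop elements whose leading term is divisible by another's, tail-reduce, and make monic.
Reduced Gröbner basis: {x_1 + 39/20x_2 - 49/10, x_2^2 + 4/3x_2 - 20/3}.

Since the basis is lex-ordered, x_2^2 + 4/3x_2 - 20/3 is univariate in x_2. Its roots are {-10/3, 2}. Back-substituting each root into the other basis elements fixes the other coordinates.
  x_2 = -10/3: the earlier basis element becomes x_1 - 57/5 = 0, giving x_1 = 57/5 — point (57/5, -10/3).
  x_2 = 2: the earlier basis element becomes x_1 - 1 = 0, giving x_1 = 1 — point (1, 2).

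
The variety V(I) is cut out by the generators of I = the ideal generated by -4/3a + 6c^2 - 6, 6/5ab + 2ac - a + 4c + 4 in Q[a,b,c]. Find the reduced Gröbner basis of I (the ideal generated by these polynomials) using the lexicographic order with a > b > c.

f_1 = -4/3a + 6c^2 - 6, LT = a.
f_2 = 6/5ab + 2ac - a + 4c + 4, LT = ab.

S(f_1,f_2): lcm = ab. S = -5/3ac + 5/6a - 9/2bc^2 + 9/2b - 10/3c - 10/3.
  leading term ac: subtract (5/4c)·f_1 from -5/3ac + 5/6a - 9/2bc^2 + 9/2b - 10/3c - 10/3 → 5/6a - 9/2bc^2 + 9/2b - 15/2c^3 + 25/6c - 10/3
  leading term a: subtract (-5/8)·f_1 from 5/6a - 9/2bc^2 + 9/2b - 15/2c^3 + 25/6c - 10/3 → -9/2bc^2 + 9/2b - 15/2c^3 + 15/4c^2 + 25/6c - 85/12
  leading term bc^2: no divisor's leading term divides it; move -9/2bc^2 to the remainder.
  leading term b: no divisor's leading term divides it; move 9/2b to the remainder.
  leading term c^3: no divisor's leading term divides it; move -15/2c^3 to the remainder.
  leading term c^2: no divisor's leading term divides it; move 15/4c^2 to the remainder.
  leading term c: no divisor's leading term divides it; move 25/6c to the remainder.
  leading term 1: no divisor's leading term divides it; move -85/12 to the remainder.
  remainder -9/2bc^2 + 9/2b - 15/2c^3 + 15/4c^2 + 25/6c - 85/12 ≠ 0; add g_3 = -9/2bc^2 + 9/2b - 15/2c^3 + 15/4c^2 + 25/6c - 85/12 to the basis.

The other S-polynomials (S(f_1,g_3), S(f_2,g_3)) all reduce to 0 modulo the current basis, so we have a Gröbner basis.
Inter-reduce: drop elements whose leading term is divisible by another's, tail-reduce, and make monic.

G = {a - 9/2c^2 + 9/2, bc^2 - b + 5/3c^3 - 5/6c^2 - 25/27c + 85/54}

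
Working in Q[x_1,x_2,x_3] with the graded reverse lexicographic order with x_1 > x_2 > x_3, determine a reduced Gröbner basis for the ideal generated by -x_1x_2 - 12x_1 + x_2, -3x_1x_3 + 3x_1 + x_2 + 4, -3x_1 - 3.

f_1 = -x_1x_2 - 12x_1 + x_2, LT = x_1x_2.
f_2 = -3x_1x_3 + 3x_1 + x_2 + 4, LT = x_1x_3.
f_3 = -3x_1 - 3, LT = x_1.

S(f_1,f_2): lcm = x_1x_2x_3. S = x_1x_2 + 1/3x_2^2 + 12x_1x_3 - x_2x_3 + 4/3x_2.
  leading term x_1x_2: subtract (-1)·f_1 from x_1x_2 + 1/3x_2^2 + 12x_1x_3 - x_2x_3 + 4/3x_2 → 1/3x_2^2 + 12x_1x_3 - x_2x_3 - 12x_1 + 7/3x_2
  leading term x_2^2: no divisor's leading term divides it; move 1/3x_2^2 to the remainder.
  leading term x_1x_3: subtract (-4)·f_2 from 12x_1x_3 - x_2x_3 - 12x_1 + 7/3x_2 → -x_2x_3 + 19/3x_2 + 16
  leading term x_2x_3: no divisor's leading term divides it; move -x_2x_3 to the remainder.
  leading term x_2: no divisor's leading term divides it; move 19/3x_2 to the remainder.
  leading term 1: no divisor's leading term divides it; move 16 to the remainder.
  remainder 1/3x_2^2 - x_2x_3 + 19/3x_2 + 16 ≠ 0; add g_4 = 1/3x_2^2 - x_2x_3 + 19/3x_2 + 16 to the basis.

S(f_1,f_3): lcm = x_1x_2. S = 12x_1 - 2x_2.
  leading term x_1: subtract (-4)·f_3 from 12x_1 - 2x_2 → -2x_2 - 12
  leading term x_2: no divisor's leading term divides it; move -2x_2 to the remainder.
  leading term 1: no divisor's leading term divides it; move -12 to the remainder.
  remainder -2x_2 - 12 ≠ 0; add g_5 = -2x_2 - 12 to the basis.

S(f_2,f_3): lcm = x_1x_3. S = -x_1 - 1/3x_2 - x_3 - 4/3.
  leading term x_1: subtract (1/3)·f_3 from -x_1 - 1/3x_2 - x_3 - 4/3 → -1/3x_2 - x_3 - 1/3
  leading term x_2: subtract (1/6)·g_5 from -1/3x_2 - x_3 - 1/3 → -x_3 + 5/3
  leading term x_3: no divisor's leading term divides it; move -x_3 to the remainder.
  leading term 1: no divisor's leading term divides it; move 5/3 to the remainder.
  remainder -x_3 + 5/3 ≠ 0; add g_6 = -x_3 + 5/3 to the basis.

The other S-polynomials (S(f_1,g_4), S(f_2,g_4), S(f_3,g_4), S(f_1,g_5), S(f_2,g_5), S(f_3,g_5), S(g_4,g_5), S(f_1,g_6), S(f_2,g_6), S(f_3,g_6), S(g_4,g_6), S(g_5,g_6)) all reduce to 0 modulo the current basis, so we have a Gröbner basis.
Inter-reduce: drop elements whose leading term is divisible by another's, tail-reduce, and make monic.

G = {x_1 + 1, x_2 + 6, x_3 - 5/3}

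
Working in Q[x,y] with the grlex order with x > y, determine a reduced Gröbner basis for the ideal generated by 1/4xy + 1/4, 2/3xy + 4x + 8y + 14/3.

The reduced Gröbner basis is the canonical form of the ideal for this ordering.

f_1 = 1/4xy + 1/4, LT = xy.
f_2 = 2/3xy + 4x + 8y + 14/3, LT = xy.

S(f_1,f_2): lcm = xy. S = -6x - 12y - 6.
  reduce S modulo (f_1, f_2):
  remainder -6x - 12y - 6 ≠ 0; add g_3 = -6x - 12y - 6 to the basis.

S(f_1,g_3): lcm = xy. S = -2y^2 - y + 1.
  reduce S modulo (f_1, f_2, g_3):
  remainder -2y^2 - y + 1 ≠ 0; add g_4 = -2y^2 - y + 1 to the basis.

The other S-polynomials (S(f_2,g_3), S(f_1,g_4), S(f_2,g_4), S(g_3,g_4)) all reduce to 0 modulo the current basis, so we have a Gröbner basis.
Inter-reduce: drop elements whose leading term is divisible by another's, tail-reduce, and make monic.

G = {y^2 + 1/2y - 1/2, x + 2y + 1}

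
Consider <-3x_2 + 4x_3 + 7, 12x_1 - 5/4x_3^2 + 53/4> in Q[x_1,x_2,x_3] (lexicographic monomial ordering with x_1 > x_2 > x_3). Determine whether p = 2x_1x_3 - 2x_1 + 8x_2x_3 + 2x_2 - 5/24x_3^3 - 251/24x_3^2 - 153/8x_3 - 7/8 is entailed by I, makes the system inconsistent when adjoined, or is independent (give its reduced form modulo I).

Adjoining 2x_1x_3 - 2x_1 + 8x_2x_3 + 2x_2 - 5/24x_3^3 - 251/24x_3^2 - 153/8x_3 - 7/8 makes the ideal the whole ring: the system is inconsistent.

First compute the reduced Gröbner basis of I by Buchberger's algorithm.
f_1 = -3x_2 + 4x_3 + 7, LT = x_2.
f_2 = 12x_1 - 5/4x_3^2 + 53/4, LT = x_1.

The S-polynomials (S(f_1,f_2)) all reduce to 0 modulo the current basis, so we have a Gröbner basis.
Inter-reduce: drop elements whose leading term is divisible by another's, tail-reduce, and make monic.
Reduced Gröbner basis: {x_1 - 5/48x_3^2 + 53/48, x_2 - 4/3x_3 - 7/3}.
Label its elements g_1 = x_1 - 5/48x_3^2 + 53/48, g_2 = x_2 - 4/3x_3 - 7/3.

Reduce p = 2x_1x_3 - 2x_1 + 8x_2x_3 + 2x_2 - 5/24x_3^3 - 251/24x_3^2 - 153/8x_3 - 7/8 modulo G:
  leading term x_1x_3: subtract (2x_3)·g_1 from 2x_1x_3 - 2x_1 + 8x_2x_3 + 2x_2 - 5/24x_3^3 - 251/24x_3^2 - 153/8x_3 - 7/8 → -2x_1 + 8x_2x_3 + 2x_2 - 251/24x_3^2 - 64/3x_3 - 7/8
  leading term x_1: subtract (-2)·g_1 from -2x_1 + 8x_2x_3 + 2x_2 - 251/24x_3^2 - 64/3x_3 - 7/8 → 8x_2x_3 + 2x_2 - 32/3x_3^2 - 64/3x_3 + 4/3
  leading term x_2x_3: subtract (8x_3)·g_2 from 8x_2x_3 + 2x_2 - 32/3x_3^2 - 64/3x_3 + 4/3 → 2x_2 - 8/3x_3 + 4/3
  leading term x_2: subtract (2)·g_2 from 2x_2 - 8/3x_3 + 4/3 → 6
  leading term 1: no divisor's leading term divides it; move 6 to the remainder.
  normal form = 6.
The normal form is nonzero, so p ∉ I. Since p minus its normal form lies in I, I + (p) = I + (r) where r = 6; decide whether this ideal is the whole ring.
Here r = 6 is a nonzero constant, hence a unit: 1 ∈ I + (p), the Gröbner basis of I + (p) is {1}, and the enlarged system has no common solution — adjoining p is inconsistent.

Ideal membership is decidable via reduction modulo a Gröbner basis.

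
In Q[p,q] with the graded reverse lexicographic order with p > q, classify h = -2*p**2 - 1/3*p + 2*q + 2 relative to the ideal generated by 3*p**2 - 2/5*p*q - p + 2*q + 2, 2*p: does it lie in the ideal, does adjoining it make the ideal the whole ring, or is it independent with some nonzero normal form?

First compute the reduced Gröbner basis of I by Buchberger's algorithm.
f_1 = 3*p**2 - 2/5*p*q - p + 2*q + 2, LT = p**2.
f_2 = 2*p, LT = p.

S(f_1,f_2): lcm = p**2. S = -2/15*p*q - 1/3*p + 2/3*q + 2/3.
  leading term p*q: subtract (-1/15*q)·f_2 from -2/15*p*q - 1/3*p + 2/3*q + 2/3 → -1/3*p + 2/3*q + 2/3
  leading term p: subtract (-1/6)·f_2 from -1/3*p + 2/3*q + 2/3 → 2/3*q + 2/3
  leading term q: no divisor's leading term divides it; move 2/3*q to the remainder.
  leading term 1: no divisor's leading term divides it; move 2/3 to the remainder.
  remainder 2/3*q + 2/3 ≠ 0; add k_3 = 2/3*q + 2/3 to the basis.

The other S-polynomials (S(f_1,k_3), S(f_2,k_3)) all reduce to 0 modulo the current basis, so we have a Gröbner basis.
Inter-reduce: drop elements whose leading term is divisible by another's, tail-reduce, and make monic.
Reduced Gröbner basis: {p, q + 1}.
Label its elements g_1 = p, g_2 = q + 1.

Reduce h = -2*p**2 - 1/3*p + 2*q + 2 modulo G:
  leading term p**2: subtract (-2*p)·g_1 from -2*p**2 - 1/3*p + 2*q + 2 → -1/3*p + 2*q + 2
  leading term p: subtract (-1/3)·g_1 from -1/3*p + 2*q + 2 → 2*q + 2
  leading term q: subtract (2)·g_2 from 2*q + 2 → 0
  normal form = 0.
Since the normal form is 0, h ∈ I.

-2*p**2 - 1/3*p + 2*q + 2 lies in I (it reduces to 0).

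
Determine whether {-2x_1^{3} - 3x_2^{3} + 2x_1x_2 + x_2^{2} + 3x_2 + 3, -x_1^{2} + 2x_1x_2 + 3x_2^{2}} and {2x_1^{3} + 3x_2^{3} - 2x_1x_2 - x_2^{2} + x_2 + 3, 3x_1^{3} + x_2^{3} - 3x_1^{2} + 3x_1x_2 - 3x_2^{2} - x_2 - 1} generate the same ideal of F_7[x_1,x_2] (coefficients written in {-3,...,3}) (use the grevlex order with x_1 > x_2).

No, the ideals differ.

Equality of ideals is decidable: compute both reduced Gröbner bases (unique for the ordering) and check whether they agree.
Buchberger on the first generating set:
f_1 = -2x_1^{3} - 3x_2^{3} + 2x_1x_2 + x_2^{2} + 3x_2 + 3, LT = x_1^{3}.
f_2 = -x_1^{2} + 2x_1x_2 + 3x_2^{2}, LT = x_1^{2}.

S(f_1,f_2): lcm = x_1^{3}. S = 2x_1^{2}x_2 + 3x_1x_2^{2} - 2x_2^{3} - x_1x_2 + 3x_2^{2} + 2x_2 + 2.
  reduce S modulo (f_1, f_2):
  remainder -3x_2^{3} - x_1x_2 + 3x_2^{2} + 2x_2 + 2 ≠ 0; add g_3 = -3x_2^{3} - x_1x_2 + 3x_2^{2} + 2x_2 + 2 to the basis.

The other S-polynomials (S(f_1,g_3), S(f_2,g_3)) all reduce to 0 modulo the current basis, so we have a Gröbner basis.
Inter-reduce: drop elements whose leading term is divisible by another's, tail-reduce, and make monic.
Reduced Gröbner basis: {x_2^{3} - 2x_1x_2 - x_2^{2} - 3x_2 - 3, x_1^{2} - 2x_1x_2 - 3x_2^{2}}.

Buchberger on the second generating set:
h_1 = 2x_1^{3} + 3x_2^{3} - 2x_1x_2 - x_2^{2} + x_2 + 3, LT = x_1^{3}.
h_2 = 3x_1^{3} + x_2^{3} - 3x_1^{2} + 3x_1x_2 - 3x_2^{2} - x_2 - 1, LT = x_1^{3}.

S(h_1,h_2): lcm = x_1^{3}. S = x_1^{2} - 2x_1x_2 - 3x_2^{2} + 2x_2 + 3.
  reduce S modulo (h_1, h_2):
  remainder x_1^{2} - 2x_1x_2 - 3x_2^{2} + 2x_2 + 3 ≠ 0; add k_3 = x_1^{2} - 2x_1x_2 - 3x_2^{2} + 2x_2 + 3 to the basis.

S(h_1,k_3): lcm = x_1^{3}. S = 2x_1^{2}x_2 + 3x_1x_2^{2} - 2x_2^{3} - 3x_1x_2 + 3x_2^{2} - 3x_1 - 3x_2 - 2.
  reduce S modulo (h_1, h_2, k_3):
  remainder -3x_2^{3} - 3x_1x_2 - x_2^{2} - 3x_1 - 2x_2 - 2 ≠ 0; add k_4 = -3x_2^{3} - 3x_1x_2 - x_2^{2} - 3x_1 - 2x_2 - 2 to the basis.

The other S-polynomials (S(h_2,k_3), S(h_1,k_4), S(h_2,k_4), S(k_3,k_4)) all reduce to 0 modulo the current basis, so we have a Gröbner basis.
Inter-reduce: drop elements whose leading term is divisible by another's, tail-reduce, and make monic.
Reduced Gröbner basis: {x_2^{3} + x_1x_2 - 2x_2^{2} + x_1 + 3x_2 + 3, x_1^{2} - 2x_1x_2 - 3x_2^{2} + 2x_2 + 3}.

Since the reduced bases disagree, the two ideals are not the same.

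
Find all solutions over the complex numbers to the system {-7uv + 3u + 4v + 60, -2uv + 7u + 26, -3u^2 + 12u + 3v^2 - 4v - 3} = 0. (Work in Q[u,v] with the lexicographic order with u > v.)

{(-2, -3)}

Compute a lex Gröbner basis by Buchberger's algorithm.
f_1 = -7uv + 3u + 4v + 60, LT = uv.
f_2 = -2uv + 7u + 26, LT = uv.
f_3 = -3u^2 + 12u + 3v^2 - 4v - 3, LT = u^2.

S(f_1,f_2): lcm = uv. S = 43/14u - 4/7v + 31/7.
  reduce S modulo (f_1, f_2, f_3):
  remainder 43/14u - 4/7v + 31/7 ≠ 0; add h_4 = 43/14u - 4/7v + 31/7 to the basis.

S(f_1,f_3): lcm = u^2v. S = -3/7u^2 + 24/7uv - 60/7u + v^3 - 4/3v^2 - v.
  reduce S modulo (f_1, f_2, f_3, h_4):
  remainder v^3 - 37/21v^2 - 33/301v + 12801/301 ≠ 0; add h_5 = v^3 - 37/21v^2 - 33/301v + 12801/301 to the basis.

S(f_2,f_3): lcm = u^2v. S = -7/2u^2 + 4uv - 13u + v^3 - 4/3v^2 - v.
  reduce S modulo (f_1, f_2, f_3, h_4, h_5):
  remainder -43/14v^2 + 1226/903v + 19093/602 ≠ 0; add h_6 = -43/14v^2 + 1226/903v + 19093/602 to the basis.

S(f_1,h_4): lcm = uv. S = -3/7u + 8/43v^2 - 606/301v - 60/7.
  reduce S modulo (f_1, f_2, f_3, h_4, h_5, h_6):
  remainder -479614/238521v - 479614/79507 ≠ 0; add h_7 = -479614/238521v - 479614/79507 to the basis.

The other S-polynomials (S(f_2,h_4), S(f_3,h_4), S(f_1,h_5), S(f_2,h_5), S(f_3,h_5), S(h_4,h_5), S(f_1,h_6), S(f_2,h_6), S(f_3,h_6), S(h_4,h_6), S(h_5,h_6), S(f_1,h_7), S(f_2,h_7), S(f_3,h_7), S(h_4,h_7), S(h_5,h_7), S(h_6,h_7)) all reduce to 0 modulo the current basis, so we have a Gröbner basis.
Inter-reduce: drop elements whose leading term is divisible by another's, tail-reduce, and make monic.
Reduced Gröbner basis: {u + 2, v + 3}.

A lex Gröbner basis eliminates variables successively. Here v + 3 depends only on v, with roots {-3}; lifting each root through the earlier basis elements recovers the full solutions.
  v = -3: the earlier basis element becomes u + 2 = 0, giving u = -2 — point (-2, -3).
This is the nonlinear analogue of row-reducing a linear system.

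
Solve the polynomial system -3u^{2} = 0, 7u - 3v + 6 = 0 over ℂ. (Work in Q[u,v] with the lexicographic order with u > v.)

Compute a lex Gröbner basis by Buchberger's algorithm.
f_1 = -3u^{2}, LT = u^{2}.
f_2 = 7u - 3v + 6, LT = u.

S(f_1,f_2): lcm = u^{2}. S = \tfrac{3}{7}uv - \tfrac{6}{7}u.
  leading term uv: subtract (\tfrac{3}{49}v)·f_2 from \tfrac{3}{7}uv - \tfrac{6}{7}u → -\tfrac{6}{7}u + \tfrac{9}{49}v^{2} - \tfrac{18}{49}v
  leading term u: subtract (-\tfrac{6}{49})·f_2 from -\tfrac{6}{7}u + \tfrac{9}{49}v^{2} - \tfrac{18}{49}v → \tfrac{9}{49}v^{2} - \tfrac{36}{49}v + \tfrac{36}{49}
  leading term v^{2}: no divisor's leading term divides it; move \tfrac{9}{49}v^{2} to the remainder.
  leading term v: no divisor's leading term divides it; move -\tfrac{36}{49}v to the remainder.
  leading term 1: no divisor's leading term divides it; move \tfrac{36}{49} to the remainder.
  remainder \tfrac{9}{49}v^{2} - \tfrac{36}{49}v + \tfrac{36}{49} ≠ 0; add h_3 = \tfrac{9}{49}v^{2} - \tfrac{36}{49}v + \tfrac{36}{49} to the basis.

The other S-polynomials (S(f_1,h_3), S(f_2,h_3)) all reduce to 0 modulo the current basis, so we have a Gröbner basis.
Inter-reduce: drop elements whose leading term is divisible by another's, tail-reduce, and make monic.
Reduced Gröbner basis: {u - \tfrac{3}{7}v + \tfrac{6}{7}, v^{2} - 4v + 4}.

Elimination: the polynomial v^{2} - 4v + 4 lies in the elimination ideal for v, so v ∈ {2}. For each such v, the remaining basis elements (now univariate) give the rest of the solution.
  v = 2: the earlier basis element becomes u = 0, giving u = 0 — point (0, 2).
Each listed point satisfies every original equation (direct substitution).
This is the nonlinear analogue of row-reducing a linear system.

{(0, 2)}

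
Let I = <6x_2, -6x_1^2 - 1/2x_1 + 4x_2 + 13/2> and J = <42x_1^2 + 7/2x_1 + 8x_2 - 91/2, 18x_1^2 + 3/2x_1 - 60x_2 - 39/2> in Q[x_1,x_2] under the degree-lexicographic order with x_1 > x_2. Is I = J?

Yes, the ideals are equal.

Two ideals are equal iff their reduced Gröbner bases coincide (the reduced basis is unique for a fixed ordering).
Buchberger on the first generating set:
f_1 = 6x_2, LT = x_2.
f_2 = -6x_1^2 - 1/2x_1 + 4x_2 + 13/2, LT = x_1^2.

The S-polynomials (S(f_1,f_2)) all reduce to 0 modulo the current basis, so we have a Gröbner basis.
Inter-reduce: drop elements whose leading term is divisible by another's, tail-reduce, and make monic.
Reduced Gröbner basis: {x_1^2 + 1/12x_1 - 13/12, x_2}.

Buchberger on the second generating set:
h_1 = 42x_1^2 + 7/2x_1 + 8x_2 - 91/2, LT = x_1^2.
h_2 = 18x_1^2 + 3/2x_1 - 60x_2 - 39/2, LT = x_1^2.

S(h_1,h_2): lcm = x_1^2. S = 74/21x_2.
  leading term x_2: no divisor's leading term divides it; move 74/21x_2 to the remainder.
  remainder 74/21x_2 ≠ 0; add k_3 = 74/21x_2 to the basis.

The other S-polynomials (S(h_1,k_3), S(h_2,k_3)) all reduce to 0 modulo the current basis, so we have a Gröbner basis.
Inter-reduce: drop elements whose leading term is divisible by another's, tail-reduce, and make monic.
Reduced Gröbner basis: {x_1^2 + 1/12x_1 - 13/12, x_2}.

The two bases agree; hence the ideals are identical.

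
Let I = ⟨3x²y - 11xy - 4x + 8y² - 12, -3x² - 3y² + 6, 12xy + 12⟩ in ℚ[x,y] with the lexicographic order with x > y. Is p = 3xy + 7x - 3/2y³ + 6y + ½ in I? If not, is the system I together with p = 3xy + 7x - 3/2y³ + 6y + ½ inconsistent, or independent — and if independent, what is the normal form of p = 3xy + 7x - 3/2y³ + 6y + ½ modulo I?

3xy + 7x - 3/2y³ + 6y + ½ lies in I (it reduces to 0).

First compute the reduced Gröbner basis of I by Buchberger's algorithm.
f_1 = 3x²y - 11xy - 4x + 8y² - 12, LT = x²y.
f_2 = -3x² - 3y² + 6, LT = x².
f_3 = 12xy + 12, LT = xy.

S(f_1,f_2): lcm = x²y. S = -11/3xy - 4/3x - y³ + 8/3y² + 2y - 4.
  leading term xy: subtract (-11/36)·f_3 from -11/3xy - 4/3x - y³ + 8/3y² + 2y - 4 → -4/3x - y³ + 8/3y² + 2y - ⅓
  leading term x: no divisor's leading term divides it; move -4/3x to the remainder.
  leading term y³: no divisor's leading term divides it; move -y³ to the remainder.
  leading term y²: no divisor's leading term divides it; move 8/3y² to the remainder.
  leading term y: no divisor's leading term divides it; move 2y to the remainder.
  leading term 1: no divisor's leading term divides it; move -⅓ to the remainder.
  remainder -4/3x - y³ + 8/3y² + 2y - ⅓ ≠ 0; add h_4 = -4/3x - y³ + 8/3y² + 2y - ⅓ to the basis.

S(f_1,f_3): lcm = x²y. S = -11/3xy - 7/3x + 8/3y² - 4.
  leading term xy: subtract (-11/36)·f_3 from -11/3xy - 7/3x + 8/3y² - 4 → -7/3x + 8/3y² - ⅓
  leading term x: subtract (7/4)·h_4 from -7/3x + 8/3y² - ⅓ → 7/4y³ - 2y² - 7/2y + ¼
  leading term y³: no divisor's leading term divides it; move 7/4y³ to the remainder.
  leading term y²: no divisor's leading term divides it; move -2y² to the remainder.
  leading term y: no divisor's leading term divides it; move -7/2y to the remainder.
  leading term 1: no divisor's leading term divides it; move ¼ to the remainder.
  remainder 7/4y³ - 2y² - 7/2y + ¼ ≠ 0; add h_5 = 7/4y³ - 2y² - 7/2y + ¼ to the basis.

S(f_2,h_4): lcm = x². S = -¾xy³ + 2xy² + 3/2xy - ¼x + y² - 2.
  leading term xy³: subtract (-1/16y²)·f_3 from -¾xy³ + 2xy² + 3/2xy - ¼x + y² - 2 → 2xy² + 3/2xy - ¼x + 7/4y² - 2
  leading term xy²: subtract (⅙y)·f_3 from 2xy² + 3/2xy - ¼x + 7/4y² - 2 → 3/2xy - ¼x + 7/4y² - 2y - 2
  leading term xy: subtract (⅛)·f_3 from 3/2xy - ¼x + 7/4y² - 2y - 2 → -¼x + 7/4y² - 2y - 7/2
  leading term x: subtract (3/16)·h_4 from -¼x + 7/4y² - 2y - 7/2 → 3/16y³ + 5/4y² - 19/8y - 55/16
  leading term y³: subtract (3/28)·h_5 from 3/16y³ + 5/4y² - 19/8y - 55/16 → 41/28y² - 2y - 97/28
  leading term y²: no divisor's leading term divides it; move 41/28y² to the remainder.
  leading term y: no divisor's leading term divides it; move -2y to the remainder.
  leading term 1: no divisor's leading term divides it; move -97/28 to the remainder.
  remainder 41/28y² - 2y - 97/28 ≠ 0; add h_6 = 41/28y² - 2y - 97/28 to the basis.

S(f_3,h_4): lcm = xy. S = -¾y⁴ + 2y³ + 3/2y² - ¼y + 1.
  leading term y⁴: subtract (-3/7y)·h_5 from -¾y⁴ + 2y³ + 3/2y² - ¼y + 1 → 8/7y³ - 1/7y + 1
  leading term y³: subtract (32/49)·h_5 from 8/7y³ - 1/7y + 1 → 64/49y² + 15/7y + 41/49
  leading term y²: subtract (256/287)·h_6 from 64/49y² + 15/7y + 41/49 → 161/41y + 161/41
  leading term y: no divisor's leading term divides it; move 161/41y to the remainder.
  leading term 1: no divisor's leading term divides it; move 161/41 to the remainder.
  remainder 161/41y + 161/41 ≠ 0; add h_7 = 161/41y + 161/41 to the basis.

The other S-polynomials (S(f_2,f_3), S(f_1,h_4), S(f_1,h_5), S(f_2,h_5), S(f_3,h_5), S(h_4,h_5), S(f_1,h_6), S(f_2,h_6), S(f_3,h_6), S(h_4,h_6), S(h_5,h_6), S(f_1,h_7), S(f_2,h_7), S(f_3,h_7), S(h_4,h_7), S(h_5,h_7), S(h_6,h_7)) all reduce to 0 modulo the current basis, so we have a Gröbner basis.
Inter-reduce: drop elements whose leading term is divisible by another's, tail-reduce, and make monic.
Reduced Gröbner basis: {x - 1, y + 1}.
Label its elements g_1 = x - 1, g_2 = y + 1.

Reduce p = 3xy + 7x - 3/2y³ + 6y + ½ modulo G:
  leading term xy: subtract (3y)·g_1 from 3xy + 7x - 3/2y³ + 6y + ½ → 7x - 3/2y³ + 9y + ½
  leading term x: subtract (7)·g_1 from 7x - 3/2y³ + 9y + ½ → -3/2y³ + 9y + 15/2
  leading term y³: subtract (-3/2y²)·g_2 from -3/2y³ + 9y + 15/2 → 3/2y² + 9y + 15/2
  leading term y²: subtract (3/2y)·g_2 from 3/2y² + 9y + 15/2 → 15/2y + 15/2
  leading term y: subtract (15/2)·g_2 from 15/2y + 15/2 → 0
  normal form = 0.
Since the normal form is 0, p ∈ I.

Ideal membership is decidable via reduction modulo a Gröbner basis.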